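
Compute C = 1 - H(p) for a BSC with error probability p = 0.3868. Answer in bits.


H(p) = -p*log2(p) - (1-p)*log2(1-p) = -0.3868*log2(0.3868) - 0.6132*log2(0.6132) = 0.530048 + 0.432656 = 0.9627. C = 1 - H(p) = 1 - 0.9627 = 0.0373

0.0373 bits


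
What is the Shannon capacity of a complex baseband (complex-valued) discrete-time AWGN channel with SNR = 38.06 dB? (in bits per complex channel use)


SNR_linear = 10^(38.06/10) = 6397.3484; C = log2(1 + SNR_linear) = log2(1 + 6397.3484) = 12.6435

12.6435 bits/channel use


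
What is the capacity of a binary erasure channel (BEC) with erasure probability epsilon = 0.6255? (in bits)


C = 1 - epsilon = 1 - 0.6255 = 0.3745

0.3745 bits


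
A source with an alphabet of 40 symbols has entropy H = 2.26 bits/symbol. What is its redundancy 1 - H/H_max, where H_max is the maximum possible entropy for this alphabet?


H_max = log2(K) = log2(40) = 5.3219 bits/symbol. Redundancy = 1 - H/H_max = 1 - 2.26/5.3219 = 1 - 0.4247 = 0.5753

0.5753


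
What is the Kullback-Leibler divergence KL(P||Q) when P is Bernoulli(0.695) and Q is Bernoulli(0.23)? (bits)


KL = p*log2(p/q) + (1-p)*log2((1-p)/(1-q)) = 0.695*log2(0.695/0.23) + 0.305*log2(0.305/0.77) = 0.7013

0.7013 bits


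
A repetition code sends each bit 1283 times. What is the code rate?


Rate = k/n = 1/1283

1/1283


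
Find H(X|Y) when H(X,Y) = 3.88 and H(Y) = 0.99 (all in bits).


H(X|Y) = H(X,Y) - H(Y) = 3.88 - 0.99 = 2.89

2.89 bits


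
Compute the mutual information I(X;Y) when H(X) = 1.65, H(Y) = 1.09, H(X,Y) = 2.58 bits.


I(X;Y) = H(X) + H(Y) - H(X,Y) = 1.65 + 1.09 - 2.58 = 0.16

0.16 bits


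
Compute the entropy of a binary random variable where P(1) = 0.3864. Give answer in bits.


H = -p*log2(p) - (1-p)*log2(1-p). -0.3864*log2(0.3864) = 0.530076; -0.6136*log2(0.6136) = 0.432361. H = 0.530076 + 0.432361 = 0.9624

0.9624 bits


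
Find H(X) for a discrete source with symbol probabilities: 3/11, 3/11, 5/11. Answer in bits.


H = -sum(p_i * log2(p_i)). Terms: -(3/11)*log2(3/11) = 0.511219; -(3/11)*log2(3/11) = 0.511219; -(5/11)*log2(5/11) = 0.517047. H = 0.511219 + 0.511219 + 0.517047 = 1.5395

1.5395 bits


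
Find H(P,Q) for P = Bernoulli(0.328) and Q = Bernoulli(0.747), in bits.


H(P,Q) = -p*log2(q) - (1-p)*log2(1-q). -0.328*log2(0.747) = 0.138029; -0.672*log2(0.253) = 1.332435. H(P,Q) = 0.138029 + 1.332435 = 1.4705

1.4705 bits


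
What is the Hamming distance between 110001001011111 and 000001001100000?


Count differing positions: ^ ^ . . . . . . . ^ ^ ^ ^ ^ ^ = 8 differences

8


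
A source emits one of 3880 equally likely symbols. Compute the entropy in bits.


H = log2(n) = log2(3880) = 11.9218

11.9218 bits


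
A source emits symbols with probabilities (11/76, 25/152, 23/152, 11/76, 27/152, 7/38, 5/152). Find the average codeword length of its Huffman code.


Huffman construction (repeatedly merge the two least-probable nodes; each merge adds 1 bit to every symbol beneath it): 5/152 + 11/76 = 27/152; 11/76 + 23/152 = 45/152; 25/152 + 27/152 = 13/38; 27/152 + 7/38 = 55/152; 45/152 + 13/38 = 97/152; 55/152 + 97/152 = 1. Resulting codeword lengths (in the order the probabilities were given): (3, 3, 3, 3, 3, 2, 3). L_avg = sum(p_i * l_i) = 11/76*3 + 25/152*3 + 23/152*3 + 11/76*3 + 27/152*3 + 7/38*2 + 5/152*3 = 107/38 = 2.8158

2.8158 bits


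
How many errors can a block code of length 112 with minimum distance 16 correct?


Correction capability = floor((d-1)/2) = floor((16-1)/2) = 7

7 errors


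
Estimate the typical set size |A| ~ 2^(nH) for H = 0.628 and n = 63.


log2|A_typical| = nH = 63 * 0.628 = 39.564, so |A_typical| ~ 2^39.564 = 8.127e+11

8.127e+11


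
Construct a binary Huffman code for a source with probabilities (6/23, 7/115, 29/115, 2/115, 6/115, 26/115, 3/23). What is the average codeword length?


Huffman construction (repeatedly merge the two least-probable nodes; each merge adds 1 bit to every symbol beneath it): 2/115 + 6/115 = 8/115; 7/115 + 8/115 = 3/23; 3/23 + 3/23 = 6/23; 26/115 + 29/115 = 11/23; 6/23 + 6/23 = 12/23; 11/23 + 12/23 = 1. Resulting codeword lengths (in the order the probabilities were given): (2, 4, 2, 5, 5, 2, 3). L_avg = sum(p_i * l_i) = 6/23*2 + 7/115*4 + 29/115*2 + 2/115*5 + 6/115*5 + 26/115*2 + 3/23*3 = 283/115 = 2.4609

2.4609 bits


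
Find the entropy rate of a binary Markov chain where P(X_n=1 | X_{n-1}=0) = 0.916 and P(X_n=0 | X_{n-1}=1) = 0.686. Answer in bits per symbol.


Stationary distribution: pi_0 = p10/(p01+p10) = 0.4282, pi_1 = 0.5718. Entropy rate H' = pi_0*H(p01) + pi_1*H(p10) = 0.4282*0.4161 + 0.5718*0.8977 = 0.6915

0.6915 bits/symbol


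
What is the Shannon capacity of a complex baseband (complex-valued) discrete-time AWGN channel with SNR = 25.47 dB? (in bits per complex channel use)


SNR_linear = 10^(25.47/10) = 352.3709; C = log2(1 + SNR_linear) = log2(1 + 352.3709) = 8.465

8.465 bits/channel use


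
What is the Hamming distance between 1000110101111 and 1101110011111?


Count differing positions: . ^ . ^ . . . ^ ^ . . . . = 4 differences

4


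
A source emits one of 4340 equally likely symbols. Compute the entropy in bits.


H = log2(n) = log2(4340) = 12.0835

12.0835 bits


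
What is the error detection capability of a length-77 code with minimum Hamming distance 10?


Detection capability = d_min - 1 = 10 - 1 = 9

9 errors


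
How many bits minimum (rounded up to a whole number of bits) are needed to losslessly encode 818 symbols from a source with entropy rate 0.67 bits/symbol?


Minimum bits >= n * H = 818 * 0.67 = 548.06, rounded up to a whole number of bits = 549

549 bits


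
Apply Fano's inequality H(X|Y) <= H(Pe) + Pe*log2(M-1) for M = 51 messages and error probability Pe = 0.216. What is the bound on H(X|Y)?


H(Pe) = -Pe*log2(Pe) - (1-Pe)*log2(1-Pe) = -0.216*log2(0.216) - 0.784*log2(0.784) = 0.477554 + 0.275242 = 0.7528. Pe*log2(M-1) = 0.216*log2(50) = 1.219073. Bound = H(Pe) + Pe*log2(M-1) = 0.477554 + 0.275242 + 1.219073 = 1.9719

1.9719 bits


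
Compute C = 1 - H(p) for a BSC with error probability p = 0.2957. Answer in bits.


H(p) = -p*log2(p) - (1-p)*log2(1-p) = -0.2957*log2(0.2957) - 0.7043*log2(0.7043) = 0.519780 + 0.356191 = 0.876. C = 1 - H(p) = 1 - 0.876 = 0.124

0.124 bits


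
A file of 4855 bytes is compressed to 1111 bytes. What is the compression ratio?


Ratio = original / compressed = 4855 / 1111 = 4.3699

4.3699


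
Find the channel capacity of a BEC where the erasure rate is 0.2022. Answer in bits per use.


C = 1 - epsilon = 1 - 0.2022 = 0.7978

0.7978 bits


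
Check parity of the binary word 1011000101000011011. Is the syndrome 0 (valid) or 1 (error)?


Syndrome = XOR of all bits = 1 XOR 0 XOR 1 XOR 1 XOR 0 XOR 0 XOR 0 XOR 1 XOR 0 XOR 1 XOR 0 XOR 0 XOR 0 XOR 0 XOR 1 XOR 1 XOR 0 XOR 1 XOR 1 = 1

1


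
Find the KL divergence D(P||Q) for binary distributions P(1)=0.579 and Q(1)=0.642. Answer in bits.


KL = p*log2(p/q) + (1-p)*log2((1-p)/(1-q)) = 0.579*log2(0.579/0.642) + 0.421*log2(0.421/0.358) = 0.0122

0.0122 bits


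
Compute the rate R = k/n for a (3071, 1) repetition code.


Rate = k/n = 1/3071

1/3071


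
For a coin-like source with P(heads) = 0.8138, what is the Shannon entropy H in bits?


H = -p*log2(p) - (1-p)*log2(1-p). -0.8138*log2(0.8138) = 0.241905; -0.1862*log2(0.1862) = 0.451549. H = 0.241905 + 0.451549 = 0.6935

0.6935 bits


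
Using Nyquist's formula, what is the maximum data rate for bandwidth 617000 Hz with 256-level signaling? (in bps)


Rate = 2 * B * log2(M) = 2 * 617000 * 8.0 = 9872000.0

9872000.0 bps


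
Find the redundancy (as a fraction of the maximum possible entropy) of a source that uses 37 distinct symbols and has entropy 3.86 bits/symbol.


H_max = log2(K) = log2(37) = 5.2095 bits/symbol. Redundancy = 1 - H/H_max = 1 - 3.86/5.2095 = 1 - 0.741 = 0.259

0.259


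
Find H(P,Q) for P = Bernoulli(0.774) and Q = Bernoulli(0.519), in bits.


H(P,Q) = -p*log2(q) - (1-p)*log2(1-q). -0.774*log2(0.519) = 0.732354; -0.226*log2(0.481) = 0.238631. H(P,Q) = 0.732354 + 0.238631 = 0.971

0.971 bits


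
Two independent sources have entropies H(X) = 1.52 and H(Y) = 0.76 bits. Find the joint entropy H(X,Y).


For independent variables, H(X,Y) = H(X) + H(Y) = 1.52 + 0.76 = 2.28

2.28 bits


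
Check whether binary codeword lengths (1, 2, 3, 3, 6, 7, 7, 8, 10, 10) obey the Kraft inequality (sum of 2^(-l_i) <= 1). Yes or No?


Kraft sum = sum(2^(-l_i)) = 1.0371, need <= 1. Result: violated (a binary prefix-free code with these lengths cannot exist)

No


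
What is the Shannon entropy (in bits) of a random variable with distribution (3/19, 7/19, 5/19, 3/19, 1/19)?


H = -sum(p_i * log2(p_i)). Terms: -(3/19)*log2(3/19) = 0.420468; -(7/19)*log2(7/19) = 0.530737; -(5/19)*log2(5/19) = 0.506842; -(3/19)*log2(3/19) = 0.420468; -(1/19)*log2(1/19) = 0.223575. H = 0.420468 + 0.530737 + 0.506842 + 0.420468 + 0.223575 = 2.1021

2.1021 bits


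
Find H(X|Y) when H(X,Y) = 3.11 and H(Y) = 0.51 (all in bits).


H(X|Y) = H(X,Y) - H(Y) = 3.11 - 0.51 = 2.6

2.6 bits


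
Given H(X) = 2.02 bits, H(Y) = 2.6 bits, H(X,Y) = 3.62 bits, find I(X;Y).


I(X;Y) = H(X) + H(Y) - H(X,Y) = 2.02 + 2.6 - 3.62 = 1.0

1.0 bits


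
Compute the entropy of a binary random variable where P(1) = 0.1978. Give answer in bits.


H = -p*log2(p) - (1-p)*log2(1-p). -0.1978*log2(0.1978) = 0.462434; -0.8022*log2(0.8022) = 0.255072. H = 0.462434 + 0.255072 = 0.7175

0.7175 bits


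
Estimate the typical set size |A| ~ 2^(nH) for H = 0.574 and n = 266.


log2|A_typical| = nH = 266 * 0.574 = 152.684, so |A_typical| ~ 2^152.684 = 9.172e+45

9.172e+45


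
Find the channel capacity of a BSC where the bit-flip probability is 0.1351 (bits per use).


H(p) = -p*log2(p) - (1-p)*log2(1-p) = -0.1351*log2(0.1351) - 0.8649*log2(0.8649) = 0.390155 + 0.181106 = 0.5713. C = 1 - H(p) = 1 - 0.5713 = 0.4287

0.4287 bits


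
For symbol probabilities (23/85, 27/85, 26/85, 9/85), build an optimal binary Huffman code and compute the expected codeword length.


Huffman construction (repeatedly merge the two least-probable nodes; each merge adds 1 bit to every symbol beneath it): 9/85 + 23/85 = 32/85; 26/85 + 27/85 = 53/85; 32/85 + 53/85 = 1. Resulting codeword lengths (in the order the probabilities were given): (2, 2, 2, 2). L_avg = sum(p_i * l_i) = 23/85*2 + 27/85*2 + 26/85*2 + 9/85*2 = 2

2.0 bits


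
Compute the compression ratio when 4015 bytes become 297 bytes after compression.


Ratio = original / compressed = 4015 / 297 = 13.5185

13.5185


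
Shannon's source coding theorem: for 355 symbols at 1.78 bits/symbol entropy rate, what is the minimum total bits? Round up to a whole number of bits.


Minimum bits >= n * H = 355 * 1.78 = 631.9, rounded up to a whole number of bits = 632

632 bits


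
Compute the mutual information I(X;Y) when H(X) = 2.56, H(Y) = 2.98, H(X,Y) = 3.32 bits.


I(X;Y) = H(X) + H(Y) - H(X,Y) = 2.56 + 2.98 - 3.32 = 2.22

2.22 bits


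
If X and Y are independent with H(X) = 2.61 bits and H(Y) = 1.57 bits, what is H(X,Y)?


For independent variables, H(X,Y) = H(X) + H(Y) = 2.61 + 1.57 = 4.18

4.18 bits


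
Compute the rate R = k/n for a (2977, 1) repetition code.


Rate = k/n = 1/2977

1/2977


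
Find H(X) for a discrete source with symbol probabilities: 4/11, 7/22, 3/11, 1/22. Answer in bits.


H = -sum(p_i * log2(p_i)). Terms: -(4/11)*log2(4/11) = 0.530702; -(7/22)*log2(7/22) = 0.525661; -(3/11)*log2(3/11) = 0.511219; -(1/22)*log2(1/22) = 0.202701. H = 0.530702 + 0.525661 + 0.511219 + 0.202701 = 1.7703

1.7703 bits


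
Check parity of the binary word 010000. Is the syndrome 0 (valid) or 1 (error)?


Syndrome = XOR of all bits = 0 XOR 1 XOR 0 XOR 0 XOR 0 XOR 0 = 1

1


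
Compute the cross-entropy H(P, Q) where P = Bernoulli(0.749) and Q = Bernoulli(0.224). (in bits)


H(P,Q) = -p*log2(q) - (1-p)*log2(1-q). -0.749*log2(0.224) = 1.616664; -0.251*log2(0.776) = 0.091834. H(P,Q) = 1.616664 + 0.091834 = 1.7085

1.7085 bits


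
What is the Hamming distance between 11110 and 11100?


Count differing positions: . . . ^ . = 1 differences

1


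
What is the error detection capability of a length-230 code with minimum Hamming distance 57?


Detection capability = d_min - 1 = 57 - 1 = 56

56 errors


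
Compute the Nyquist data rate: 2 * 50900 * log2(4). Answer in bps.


Rate = 2 * B * log2(M) = 2 * 50900 * 2.0 = 203600.0

203600.0 bps


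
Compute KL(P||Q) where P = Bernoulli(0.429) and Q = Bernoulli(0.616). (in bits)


KL = p*log2(p/q) + (1-p)*log2((1-p)/(1-q)) = 0.429*log2(0.429/0.616) + 0.571*log2(0.571/0.384) = 0.1029

0.1029 bits


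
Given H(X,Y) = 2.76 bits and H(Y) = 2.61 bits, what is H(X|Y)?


H(X|Y) = H(X,Y) - H(Y) = 2.76 - 2.61 = 0.15

0.15 bits


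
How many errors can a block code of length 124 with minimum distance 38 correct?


Correction capability = floor((d-1)/2) = floor((38-1)/2) = 18

18 errors


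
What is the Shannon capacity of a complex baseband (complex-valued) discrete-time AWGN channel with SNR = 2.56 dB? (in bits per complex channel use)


SNR_linear = 10^(2.56/10) = 1.803; C = log2(1 + SNR_linear) = log2(1 + 1.803) = 1.487

1.487 bits/channel use


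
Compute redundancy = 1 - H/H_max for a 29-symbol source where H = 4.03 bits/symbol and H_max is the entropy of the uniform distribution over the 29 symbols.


H_max = log2(K) = log2(29) = 4.858 bits/symbol. Redundancy = 1 - H/H_max = 1 - 4.03/4.858 = 1 - 0.8296 = 0.1704

0.1704


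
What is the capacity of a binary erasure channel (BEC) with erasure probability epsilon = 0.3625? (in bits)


C = 1 - epsilon = 1 - 0.3625 = 0.6375

0.6375 bits


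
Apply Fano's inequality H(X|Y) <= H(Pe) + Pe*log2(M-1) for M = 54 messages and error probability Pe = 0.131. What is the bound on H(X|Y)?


H(Pe) = -Pe*log2(Pe) - (1-Pe)*log2(1-Pe) = -0.131*log2(0.131) - 0.869*log2(0.869) = 0.384139 + 0.176035 = 0.5602. Pe*log2(M-1) = 0.131*log2(53) = 0.750358. Bound = H(Pe) + Pe*log2(M-1) = 0.384139 + 0.176035 + 0.750358 = 1.3105

1.3105 bits


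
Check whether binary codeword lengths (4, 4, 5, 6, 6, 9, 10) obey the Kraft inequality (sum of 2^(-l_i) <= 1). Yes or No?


Kraft sum = sum(2^(-l_i)) = 0.1904, need <= 1. Result: satisfied (a binary prefix-free code with these lengths exists)

Yes


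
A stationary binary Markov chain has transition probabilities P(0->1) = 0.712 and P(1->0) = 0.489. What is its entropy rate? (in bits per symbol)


Stationary distribution: pi_0 = p10/(p01+p10) = 0.4072, pi_1 = 0.5928. Entropy rate H' = pi_0*H(p01) + pi_1*H(p10) = 0.4072*0.8661 + 0.5928*0.9997 = 0.9453

0.9453 bits/symbol


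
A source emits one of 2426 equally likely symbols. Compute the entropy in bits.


H = log2(n) = log2(2426) = 11.2444

11.2444 bits


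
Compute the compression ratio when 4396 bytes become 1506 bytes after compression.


Ratio = original / compressed = 4396 / 1506 = 2.919

2.919


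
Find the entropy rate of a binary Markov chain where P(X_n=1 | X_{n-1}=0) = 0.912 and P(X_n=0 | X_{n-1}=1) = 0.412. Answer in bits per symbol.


Stationary distribution: pi_0 = p10/(p01+p10) = 0.3112, pi_1 = 0.6888. Entropy rate H' = pi_0*H(p01) + pi_1*H(p10) = 0.3112*0.4298 + 0.6888*0.9775 = 0.8071

0.8071 bits/symbol


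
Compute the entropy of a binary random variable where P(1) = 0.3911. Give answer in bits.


H = -p*log2(p) - (1-p)*log2(1-p). -0.3911*log2(0.3911) = 0.529702; -0.6089*log2(0.6089) = 0.435804. H = 0.529702 + 0.435804 = 0.9655

0.9655 bits


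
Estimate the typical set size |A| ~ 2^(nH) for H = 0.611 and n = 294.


log2|A_typical| = nH = 294 * 0.611 = 179.634, so |A_typical| ~ 2^179.634 = 1.189e+54

1.189e+54


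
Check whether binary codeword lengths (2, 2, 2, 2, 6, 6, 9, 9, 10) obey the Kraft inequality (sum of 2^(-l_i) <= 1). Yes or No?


Kraft sum = sum(2^(-l_i)) = 1.0361, need <= 1. Result: violated (a binary prefix-free code with these lengths cannot exist)

No


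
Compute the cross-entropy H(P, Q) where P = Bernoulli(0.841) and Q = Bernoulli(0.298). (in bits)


H(P,Q) = -p*log2(q) - (1-p)*log2(1-q). -0.841*log2(0.298) = 1.468904; -0.159*log2(0.702) = 0.081163. H(P,Q) = 1.468904 + 0.081163 = 1.5501

1.5501 bits


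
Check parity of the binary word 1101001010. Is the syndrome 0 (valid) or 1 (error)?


Syndrome = XOR of all bits = 1 XOR 1 XOR 0 XOR 1 XOR 0 XOR 0 XOR 1 XOR 0 XOR 1 XOR 0 = 1

1


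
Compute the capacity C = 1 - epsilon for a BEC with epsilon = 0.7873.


C = 1 - epsilon = 1 - 0.7873 = 0.2127

0.2127 bits


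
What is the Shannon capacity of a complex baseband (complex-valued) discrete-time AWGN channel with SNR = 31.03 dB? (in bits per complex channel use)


SNR_linear = 10^(31.03/10) = 1267.6519; C = log2(1 + SNR_linear) = log2(1 + 1267.6519) = 10.3091

10.3091 bits/channel use


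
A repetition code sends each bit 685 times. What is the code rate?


Rate = k/n = 1/685

1/685


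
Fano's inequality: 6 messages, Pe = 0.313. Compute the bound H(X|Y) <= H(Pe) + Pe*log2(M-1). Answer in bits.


H(Pe) = -Pe*log2(Pe) - (1-Pe)*log2(1-Pe) = -0.313*log2(0.313) - 0.687*log2(0.687) = 0.524515 + 0.372092 = 0.8966. Pe*log2(M-1) = 0.313*log2(5) = 0.726763. Bound = H(Pe) + Pe*log2(M-1) = 0.524515 + 0.372092 + 0.726763 = 1.6234

1.6234 bits


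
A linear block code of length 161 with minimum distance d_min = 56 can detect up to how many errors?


Detection capability = d_min - 1 = 56 - 1 = 55

55 errors


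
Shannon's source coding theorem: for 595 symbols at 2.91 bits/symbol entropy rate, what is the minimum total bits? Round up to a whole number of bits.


Minimum bits >= n * H = 595 * 2.91 = 1731.45, rounded up to a whole number of bits = 1732

1732 bits


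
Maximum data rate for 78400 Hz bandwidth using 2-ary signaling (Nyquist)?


Rate = 2 * B * log2(M) = 2 * 78400 * 1.0 = 156800.0

156800.0 bps


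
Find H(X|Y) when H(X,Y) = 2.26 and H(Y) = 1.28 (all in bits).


H(X|Y) = H(X,Y) - H(Y) = 2.26 - 1.28 = 0.98

0.98 bits


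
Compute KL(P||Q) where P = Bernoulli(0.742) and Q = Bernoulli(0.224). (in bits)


KL = p*log2(p/q) + (1-p)*log2((1-p)/(1-q)) = 0.742*log2(0.742/0.224) + 0.258*log2(0.258/0.776) = 0.8722

0.8722 bits


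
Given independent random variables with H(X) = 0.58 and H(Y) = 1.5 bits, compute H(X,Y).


For independent variables, H(X,Y) = H(X) + H(Y) = 0.58 + 1.5 = 2.08

2.08 bits


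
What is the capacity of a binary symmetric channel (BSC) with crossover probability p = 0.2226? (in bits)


H(p) = -p*log2(p) - (1-p)*log2(1-p) = -0.2226*log2(0.2226) - 0.7774*log2(0.7774) = 0.482480 + 0.282407 = 0.7649. C = 1 - H(p) = 1 - 0.7649 = 0.2351

0.2351 bits


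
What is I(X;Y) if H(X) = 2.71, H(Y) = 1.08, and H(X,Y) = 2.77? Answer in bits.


I(X;Y) = H(X) + H(Y) - H(X,Y) = 2.71 + 1.08 - 2.77 = 1.02

1.02 bits


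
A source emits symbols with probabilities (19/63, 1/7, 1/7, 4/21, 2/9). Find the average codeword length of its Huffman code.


Huffman construction (repeatedly merge the two least-probable nodes; each merge adds 1 bit to every symbol beneath it): 1/7 + 1/7 = 2/7; 4/21 + 2/9 = 26/63; 2/7 + 19/63 = 37/63; 26/63 + 37/63 = 1. Resulting codeword lengths (in the order the probabilities were given): (2, 3, 3, 2, 2). L_avg = sum(p_i * l_i) = 19/63*2 + 1/7*3 + 1/7*3 + 4/21*2 + 2/9*2 = 16/7 = 2.2857

2.2857 bits


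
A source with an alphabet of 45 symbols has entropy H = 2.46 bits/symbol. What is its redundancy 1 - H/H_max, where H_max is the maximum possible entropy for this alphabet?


H_max = log2(K) = log2(45) = 5.4919 bits/symbol. Redundancy = 1 - H/H_max = 1 - 2.46/5.4919 = 1 - 0.4479 = 0.5521

0.5521


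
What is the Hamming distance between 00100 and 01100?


Count differing positions: . ^ . . . = 1 differences

1


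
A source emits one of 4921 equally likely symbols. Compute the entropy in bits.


H = log2(n) = log2(4921) = 12.2647

12.2647 bits


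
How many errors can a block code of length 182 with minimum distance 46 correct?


Correction capability = floor((d-1)/2) = floor((46-1)/2) = 22

22 errors


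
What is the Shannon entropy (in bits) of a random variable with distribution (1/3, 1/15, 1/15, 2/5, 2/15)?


H = -sum(p_i * log2(p_i)). Terms: -(1/3)*log2(1/3) = 0.528321; -(1/15)*log2(1/15) = 0.260459; -(1/15)*log2(1/15) = 0.260459; -(2/5)*log2(2/5) = 0.528771; -(2/15)*log2(2/15) = 0.387585. H = 0.528321 + 0.260459 + 0.260459 + 0.528771 + 0.387585 = 1.9656

1.9656 bits


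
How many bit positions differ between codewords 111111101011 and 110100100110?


Count differing positions: . . ^ . ^ ^ . . ^ ^ . ^ = 6 differences

6


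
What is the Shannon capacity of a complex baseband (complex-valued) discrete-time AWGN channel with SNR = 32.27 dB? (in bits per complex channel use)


SNR_linear = 10^(32.27/10) = 1686.553; C = log2(1 + SNR_linear) = log2(1 + 1686.553) = 10.7207

10.7207 bits/channel use


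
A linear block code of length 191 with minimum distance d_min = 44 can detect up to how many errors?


Detection capability = d_min - 1 = 44 - 1 = 43

43 errors


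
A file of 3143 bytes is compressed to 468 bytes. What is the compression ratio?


Ratio = original / compressed = 3143 / 468 = 6.7158

6.7158


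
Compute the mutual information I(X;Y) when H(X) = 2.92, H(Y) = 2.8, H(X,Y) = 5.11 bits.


I(X;Y) = H(X) + H(Y) - H(X,Y) = 2.92 + 2.8 - 5.11 = 0.61

0.61 bits


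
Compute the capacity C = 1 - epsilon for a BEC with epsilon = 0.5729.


C = 1 - epsilon = 1 - 0.5729 = 0.4271

0.4271 bits


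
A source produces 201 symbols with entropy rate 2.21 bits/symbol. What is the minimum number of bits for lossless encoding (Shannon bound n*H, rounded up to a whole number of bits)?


Minimum bits >= n * H = 201 * 2.21 = 444.21, rounded up to a whole number of bits = 445

445 bits


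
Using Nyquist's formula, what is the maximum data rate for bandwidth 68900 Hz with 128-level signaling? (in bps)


Rate = 2 * B * log2(M) = 2 * 68900 * 7.0 = 964600.0

964600.0 bps


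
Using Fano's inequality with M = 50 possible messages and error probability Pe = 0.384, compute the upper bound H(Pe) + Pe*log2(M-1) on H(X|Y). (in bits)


H(Pe) = -Pe*log2(Pe) - (1-Pe)*log2(1-Pe) = -0.384*log2(0.384) - 0.616*log2(0.616) = 0.530236 + 0.430583 = 0.9608. Pe*log2(M-1) = 0.384*log2(49) = 2.156049. Bound = H(Pe) + Pe*log2(M-1) = 0.530236 + 0.430583 + 2.156049 = 3.1169

3.1169 bits


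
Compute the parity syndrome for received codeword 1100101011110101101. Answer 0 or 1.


Syndrome = XOR of all bits = 1 XOR 1 XOR 0 XOR 0 XOR 1 XOR 0 XOR 1 XOR 0 XOR 1 XOR 1 XOR 1 XOR 1 XOR 0 XOR 1 XOR 0 XOR 1 XOR 1 XOR 0 XOR 1 = 0

0


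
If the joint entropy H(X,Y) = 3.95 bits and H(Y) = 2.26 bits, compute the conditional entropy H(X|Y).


H(X|Y) = H(X,Y) - H(Y) = 3.95 - 2.26 = 1.69

1.69 bits


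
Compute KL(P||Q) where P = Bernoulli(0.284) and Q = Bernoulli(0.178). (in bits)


KL = p*log2(p/q) + (1-p)*log2((1-p)/(1-q)) = 0.284*log2(0.284/0.178) + 0.716*log2(0.716/0.822) = 0.0488

0.0488 bits


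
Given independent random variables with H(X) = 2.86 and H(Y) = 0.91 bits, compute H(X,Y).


For independent variables, H(X,Y) = H(X) + H(Y) = 2.86 + 0.91 = 3.77

3.77 bits


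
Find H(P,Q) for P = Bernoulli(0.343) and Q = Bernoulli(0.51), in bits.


H(P,Q) = -p*log2(q) - (1-p)*log2(1-q). -0.343*log2(0.51) = 0.333201; -0.657*log2(0.49) = 0.676149. H(P,Q) = 0.333201 + 0.676149 = 1.0093

1.0093 bits


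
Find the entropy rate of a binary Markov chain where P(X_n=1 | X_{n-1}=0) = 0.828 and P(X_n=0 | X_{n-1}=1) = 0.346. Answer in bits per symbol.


Stationary distribution: pi_0 = p10/(p01+p10) = 0.2947, pi_1 = 0.7053. Entropy rate H' = pi_0*H(p01) + pi_1*H(p10) = 0.2947*0.6623 + 0.7053*0.9304 = 0.8514

0.8514 bits/symbol


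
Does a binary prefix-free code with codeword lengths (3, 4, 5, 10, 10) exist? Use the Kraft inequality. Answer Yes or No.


Kraft sum = sum(2^(-l_i)) = 0.2207, need <= 1. Result: satisfied (a binary prefix-free code with these lengths exists)

Yes


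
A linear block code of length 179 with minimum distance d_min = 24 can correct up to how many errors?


Correction capability = floor((d-1)/2) = floor((24-1)/2) = 11

11 errors


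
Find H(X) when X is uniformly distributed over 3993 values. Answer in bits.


H = log2(n) = log2(3993) = 11.9633

11.9633 bits


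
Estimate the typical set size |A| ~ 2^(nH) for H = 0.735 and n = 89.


log2|A_typical| = nH = 89 * 0.735 = 65.415, so |A_typical| ~ 2^65.415 = 4.919e+19

4.919e+19


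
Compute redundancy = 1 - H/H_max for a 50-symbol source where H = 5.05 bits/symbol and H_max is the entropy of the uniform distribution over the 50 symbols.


H_max = log2(K) = log2(50) = 5.6439 bits/symbol. Redundancy = 1 - H/H_max = 1 - 5.05/5.6439 = 1 - 0.8948 = 0.1052

0.1052


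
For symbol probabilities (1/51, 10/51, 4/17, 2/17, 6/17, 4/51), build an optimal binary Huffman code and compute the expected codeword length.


Huffman construction (repeatedly merge the two least-probable nodes; each merge adds 1 bit to every symbol beneath it): 1/51 + 4/51 = 5/51; 5/51 + 2/17 = 11/51; 10/51 + 11/51 = 7/17; 4/17 + 6/17 = 10/17; 7/17 + 10/17 = 1. Resulting codeword lengths (in the order the probabilities were given): (4, 2, 2, 3, 2, 4). L_avg = sum(p_i * l_i) = 1/51*4 + 10/51*2 + 4/17*2 + 2/17*3 + 6/17*2 + 4/51*4 = 118/51 = 2.3137

2.3137 bits


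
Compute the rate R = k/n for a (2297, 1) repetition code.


Rate = k/n = 1/2297

1/2297


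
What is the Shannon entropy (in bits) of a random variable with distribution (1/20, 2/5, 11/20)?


H = -sum(p_i * log2(p_i)). Terms: -(1/20)*log2(1/20) = 0.216096; -(2/5)*log2(2/5) = 0.528771; -(11/20)*log2(11/20) = 0.474373. H = 0.216096 + 0.528771 + 0.474373 = 1.2192

1.2192 bits


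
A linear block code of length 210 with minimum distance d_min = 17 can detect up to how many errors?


Detection capability = d_min - 1 = 17 - 1 = 16

16 errors


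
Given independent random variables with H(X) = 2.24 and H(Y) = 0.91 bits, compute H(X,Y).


For independent variables, H(X,Y) = H(X) + H(Y) = 2.24 + 0.91 = 3.15

3.15 bits


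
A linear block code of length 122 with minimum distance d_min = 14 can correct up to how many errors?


Correction capability = floor((d-1)/2) = floor((14-1)/2) = 6

6 errors


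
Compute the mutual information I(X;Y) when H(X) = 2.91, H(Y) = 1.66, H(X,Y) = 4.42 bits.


I(X;Y) = H(X) + H(Y) - H(X,Y) = 2.91 + 1.66 - 4.42 = 0.15

0.15 bits


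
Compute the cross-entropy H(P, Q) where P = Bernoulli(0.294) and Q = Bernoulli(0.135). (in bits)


H(P,Q) = -p*log2(q) - (1-p)*log2(1-q). -0.294*log2(0.135) = 0.849357; -0.706*log2(0.865) = 0.147715. H(P,Q) = 0.849357 + 0.147715 = 0.9971

0.9971 bits


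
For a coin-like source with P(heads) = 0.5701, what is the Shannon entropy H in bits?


H = -p*log2(p) - (1-p)*log2(1-p). -0.5701*log2(0.5701) = 0.462188; -0.4299*log2(0.4299) = 0.523587. H = 0.462188 + 0.523587 = 0.9858

0.9858 bits


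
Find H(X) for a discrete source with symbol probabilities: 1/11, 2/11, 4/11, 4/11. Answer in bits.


H = -sum(p_i * log2(p_i)). Terms: -(1/11)*log2(1/11) = 0.314494; -(2/11)*log2(2/11) = 0.447169; -(4/11)*log2(4/11) = 0.530702; -(4/11)*log2(4/11) = 0.530702. H = 0.314494 + 0.447169 + 0.530702 + 0.530702 = 1.8231

1.8231 bits


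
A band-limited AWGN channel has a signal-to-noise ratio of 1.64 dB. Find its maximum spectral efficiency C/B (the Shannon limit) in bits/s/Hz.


SNR_linear = 10^(1.64/10) = 1.4588; C/B = log2(1 + SNR_linear) = log2(1 + 1.4588) = 1.298

1.298 bits/s/Hz


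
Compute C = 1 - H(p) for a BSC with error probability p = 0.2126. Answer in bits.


H(p) = -p*log2(p) - (1-p)*log2(1-p) = -0.2126*log2(0.2126) - 0.7874*log2(0.7874) = 0.474903 + 0.271520 = 0.7464. C = 1 - H(p) = 1 - 0.7464 = 0.2536

0.2536 bits


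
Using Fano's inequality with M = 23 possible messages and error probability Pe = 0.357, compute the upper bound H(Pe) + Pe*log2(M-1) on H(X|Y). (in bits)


H(Pe) = -Pe*log2(Pe) - (1-Pe)*log2(1-Pe) = -0.357*log2(0.357) - 0.643*log2(0.643) = 0.530503 + 0.409661 = 0.9402. Pe*log2(M-1) = 0.357*log2(22) = 1.592017. Bound = H(Pe) + Pe*log2(M-1) = 0.530503 + 0.409661 + 1.592017 = 2.5322

2.5322 bits


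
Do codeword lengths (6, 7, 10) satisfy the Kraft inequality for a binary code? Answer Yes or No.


Kraft sum = sum(2^(-l_i)) = 0.0244, need <= 1. Result: satisfied (a binary prefix-free code with these lengths exists)

Yes


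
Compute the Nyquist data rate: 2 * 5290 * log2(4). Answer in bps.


Rate = 2 * B * log2(M) = 2 * 5290 * 2.0 = 21160.0

21160.0 bps


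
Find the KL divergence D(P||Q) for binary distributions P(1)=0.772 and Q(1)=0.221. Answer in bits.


KL = p*log2(p/q) + (1-p)*log2((1-p)/(1-q)) = 0.772*log2(0.772/0.221) + 0.228*log2(0.228/0.779) = 0.989

0.989 bits


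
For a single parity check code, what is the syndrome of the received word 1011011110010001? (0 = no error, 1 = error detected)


Syndrome = XOR of all bits = 1 XOR 0 XOR 1 XOR 1 XOR 0 XOR 1 XOR 1 XOR 1 XOR 1 XOR 0 XOR 0 XOR 1 XOR 0 XOR 0 XOR 0 XOR 1 = 1

1


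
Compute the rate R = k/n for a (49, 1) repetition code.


Rate = k/n = 1/49

1/49


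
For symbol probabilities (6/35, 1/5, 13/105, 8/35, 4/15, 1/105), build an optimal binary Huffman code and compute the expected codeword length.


Huffman construction (repeatedly merge the two least-probable nodes; each merge adds 1 bit to every symbol beneath it): 1/105 + 13/105 = 2/15; 2/15 + 6/35 = 32/105; 1/5 + 8/35 = 3/7; 4/15 + 32/105 = 4/7; 3/7 + 4/7 = 1. Resulting codeword lengths (in the order the probabilities were given): (3, 2, 4, 2, 2, 4). L_avg = sum(p_i * l_i) = 6/35*3 + 1/5*2 + 13/105*4 + 8/35*2 + 4/15*2 + 1/105*4 = 256/105 = 2.4381

2.4381 bits


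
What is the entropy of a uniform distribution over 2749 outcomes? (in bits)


H = log2(n) = log2(2749) = 11.4247

11.4247 bits


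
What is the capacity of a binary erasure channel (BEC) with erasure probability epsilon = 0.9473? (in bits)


C = 1 - epsilon = 1 - 0.9473 = 0.0527

0.0527 bits


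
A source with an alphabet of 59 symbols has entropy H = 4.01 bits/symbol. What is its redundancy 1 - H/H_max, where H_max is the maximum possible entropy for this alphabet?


H_max = log2(K) = log2(59) = 5.8826 bits/symbol. Redundancy = 1 - H/H_max = 1 - 4.01/5.8826 = 1 - 0.6817 = 0.3183

0.3183


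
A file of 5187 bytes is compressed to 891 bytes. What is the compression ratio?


Ratio = original / compressed = 5187 / 891 = 5.8215

5.8215


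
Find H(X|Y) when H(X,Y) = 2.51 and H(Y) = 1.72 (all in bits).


H(X|Y) = H(X,Y) - H(Y) = 2.51 - 1.72 = 0.79

0.79 bits


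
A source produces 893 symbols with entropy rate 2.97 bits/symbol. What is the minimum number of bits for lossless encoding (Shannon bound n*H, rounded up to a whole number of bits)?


Minimum bits >= n * H = 893 * 2.97 = 2652.21, rounded up to a whole number of bits = 2653

2653 bits


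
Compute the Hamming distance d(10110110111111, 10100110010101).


Count differing positions: . . . ^ . . . . ^ . ^ . ^ . = 4 differences

4


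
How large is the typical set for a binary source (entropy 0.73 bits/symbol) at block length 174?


log2|A_typical| = nH = 174 * 0.73 = 127.02, so |A_typical| ~ 2^127.02 = 1.725e+38

1.725e+38


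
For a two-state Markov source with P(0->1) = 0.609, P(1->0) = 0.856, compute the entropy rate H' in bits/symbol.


Stationary distribution: pi_0 = p10/(p01+p10) = 0.5843, pi_1 = 0.4157. Entropy rate H' = pi_0*H(p01) + pi_1*H(p10) = 0.5843*0.9654 + 0.4157*0.5946 = 0.8113

0.8113 bits/symbol


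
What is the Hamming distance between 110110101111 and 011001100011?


Count differing positions: ^ . ^ ^ ^ ^ . . ^ ^ . . = 7 differences

7


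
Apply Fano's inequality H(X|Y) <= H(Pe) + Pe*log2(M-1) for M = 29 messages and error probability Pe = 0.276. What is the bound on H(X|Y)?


H(Pe) = -Pe*log2(Pe) - (1-Pe)*log2(1-Pe) = -0.276*log2(0.276) - 0.724*log2(0.724) = 0.512604 + 0.337339 = 0.8499. Pe*log2(M-1) = 0.276*log2(28) = 1.326830. Bound = H(Pe) + Pe*log2(M-1) = 0.512604 + 0.337339 + 1.326830 = 2.1768

2.1768 bits


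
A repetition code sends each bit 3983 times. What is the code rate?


Rate = k/n = 1/3983

1/3983


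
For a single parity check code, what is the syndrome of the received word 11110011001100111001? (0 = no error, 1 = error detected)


Syndrome = XOR of all bits = 1 XOR 1 XOR 1 XOR 1 XOR 0 XOR 0 XOR 1 XOR 1 XOR 0 XOR 0 XOR 1 XOR 1 XOR 0 XOR 0 XOR 1 XOR 1 XOR 1 XOR 0 XOR 0 XOR 1 = 0

0


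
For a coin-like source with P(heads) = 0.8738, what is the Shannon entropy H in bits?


H = -p*log2(p) - (1-p)*log2(1-p). -0.8738*log2(0.8738) = 0.170063; -0.1262*log2(0.1262) = 0.376860. H = 0.170063 + 0.376860 = 0.5469

0.5469 bits


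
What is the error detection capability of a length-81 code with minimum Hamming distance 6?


Detection capability = d_min - 1 = 6 - 1 = 5

5 errors


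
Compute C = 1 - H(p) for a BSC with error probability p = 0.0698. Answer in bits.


H(p) = -p*log2(p) - (1-p)*log2(1-p) = -0.0698*log2(0.0698) - 0.9302*log2(0.9302) = 0.268076 + 0.097101 = 0.3652. C = 1 - H(p) = 1 - 0.3652 = 0.6348

0.6348 bits


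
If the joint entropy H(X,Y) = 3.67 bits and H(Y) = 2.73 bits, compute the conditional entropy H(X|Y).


H(X|Y) = H(X,Y) - H(Y) = 3.67 - 2.73 = 0.94

0.94 bits


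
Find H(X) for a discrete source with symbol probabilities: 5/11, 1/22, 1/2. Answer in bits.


H = -sum(p_i * log2(p_i)). Terms: -(5/11)*log2(5/11) = 0.517047; -(1/22)*log2(1/22) = 0.202701; -(1/2)*log2(1/2) = 0.500000. H = 0.517047 + 0.202701 + 0.500000 = 1.2197

1.2197 bits


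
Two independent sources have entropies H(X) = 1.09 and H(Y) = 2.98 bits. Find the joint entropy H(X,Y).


For independent variables, H(X,Y) = H(X) + H(Y) = 1.09 + 2.98 = 4.07

4.07 bits


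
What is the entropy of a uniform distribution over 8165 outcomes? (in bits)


H = log2(n) = log2(8165) = 12.9952

12.9952 bits


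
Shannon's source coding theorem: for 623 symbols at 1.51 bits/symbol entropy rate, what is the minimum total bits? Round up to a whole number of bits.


Minimum bits >= n * H = 623 * 1.51 = 940.73, rounded up to a whole number of bits = 941

941 bits


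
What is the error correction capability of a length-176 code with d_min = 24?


Correction capability = floor((d-1)/2) = floor((24-1)/2) = 11

11 errors


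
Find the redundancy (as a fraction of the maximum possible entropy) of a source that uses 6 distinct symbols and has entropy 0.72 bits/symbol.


H_max = log2(K) = log2(6) = 2.585 bits/symbol. Redundancy = 1 - H/H_max = 1 - 0.72/2.585 = 1 - 0.2785 = 0.7215

0.7215


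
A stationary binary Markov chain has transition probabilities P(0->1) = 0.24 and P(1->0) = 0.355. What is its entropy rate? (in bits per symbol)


Stationary distribution: pi_0 = p10/(p01+p10) = 0.5966, pi_1 = 0.4034. Entropy rate H' = pi_0*H(p01) + pi_1*H(p10) = 0.5966*0.795 + 0.4034*0.9385 = 0.8529

0.8529 bits/symbol


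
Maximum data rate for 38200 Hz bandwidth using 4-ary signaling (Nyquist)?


Rate = 2 * B * log2(M) = 2 * 38200 * 2.0 = 152800.0

152800.0 bps


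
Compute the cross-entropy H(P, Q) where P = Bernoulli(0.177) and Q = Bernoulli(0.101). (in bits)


H(P,Q) = -p*log2(q) - (1-p)*log2(1-q). -0.177*log2(0.101) = 0.585440; -0.823*log2(0.899) = 0.126419. H(P,Q) = 0.585440 + 0.126419 = 0.7119

0.7119 bits


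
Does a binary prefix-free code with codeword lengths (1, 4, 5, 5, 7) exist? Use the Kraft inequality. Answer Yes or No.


Kraft sum = sum(2^(-l_i)) = 0.6328, need <= 1. Result: satisfied (a binary prefix-free code with these lengths exists)

Yes


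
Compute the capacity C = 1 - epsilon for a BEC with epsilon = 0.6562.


C = 1 - epsilon = 1 - 0.6562 = 0.3438

0.3438 bits


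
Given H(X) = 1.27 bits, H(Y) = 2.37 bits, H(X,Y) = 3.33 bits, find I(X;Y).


I(X;Y) = H(X) + H(Y) - H(X,Y) = 1.27 + 2.37 - 3.33 = 0.31

0.31 bits


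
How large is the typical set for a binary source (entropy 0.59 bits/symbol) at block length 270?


log2|A_typical| = nH = 270 * 0.59 = 159.3, so |A_typical| ~ 2^159.3 = 8.997e+47

8.997e+47


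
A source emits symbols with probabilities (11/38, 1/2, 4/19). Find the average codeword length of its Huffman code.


Huffman construction (repeatedly merge the two least-probable nodes; each merge adds 1 bit to every symbol beneath it): 4/19 + 11/38 = 1/2; 1/2 + 1/2 = 1. Resulting codeword lengths (in the order the probabilities were given): (2, 1, 2). L_avg = sum(p_i * l_i) = 11/38*2 + 1/2*1 + 4/19*2 = 3/2 = 1.5

1.5 bits


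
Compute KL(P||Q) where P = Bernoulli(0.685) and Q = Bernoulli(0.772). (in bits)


KL = p*log2(p/q) + (1-p)*log2((1-p)/(1-q)) = 0.685*log2(0.685/0.772) + 0.315*log2(0.315/0.228) = 0.0287

0.0287 bits


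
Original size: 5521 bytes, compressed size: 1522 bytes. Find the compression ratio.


Ratio = original / compressed = 5521 / 1522 = 3.6275

3.6275


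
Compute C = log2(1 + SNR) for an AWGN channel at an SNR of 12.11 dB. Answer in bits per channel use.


SNR_linear = 10^(12.11/10) = 16.2555; C = log2(1 + SNR_linear) = log2(1 + 16.2555) = 4.109

4.109 bits/channel use


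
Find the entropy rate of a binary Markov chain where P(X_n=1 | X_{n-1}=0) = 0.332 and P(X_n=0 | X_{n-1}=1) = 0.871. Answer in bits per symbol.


Stationary distribution: pi_0 = p10/(p01+p10) = 0.724, pi_1 = 0.276. Entropy rate H' = pi_0*H(p01) + pi_1*H(p10) = 0.724*0.917 + 0.276*0.5547 = 0.817

0.817 bits/symbol


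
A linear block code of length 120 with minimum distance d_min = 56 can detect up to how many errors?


Detection capability = d_min - 1 = 56 - 1 = 55

55 errors


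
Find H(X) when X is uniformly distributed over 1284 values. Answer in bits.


H = log2(n) = log2(1284) = 10.3264

10.3264 bits


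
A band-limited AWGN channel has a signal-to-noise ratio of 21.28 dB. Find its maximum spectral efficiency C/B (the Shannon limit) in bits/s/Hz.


SNR_linear = 10^(21.28/10) = 134.2765; C/B = log2(1 + SNR_linear) = log2(1 + 134.2765) = 7.0798

7.0798 bits/s/Hz


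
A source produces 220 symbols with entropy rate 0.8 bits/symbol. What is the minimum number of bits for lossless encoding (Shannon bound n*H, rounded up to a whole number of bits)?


Minimum bits >= n * H = 220 * 0.8 = 176.0, rounded up to a whole number of bits = 176

176 bits


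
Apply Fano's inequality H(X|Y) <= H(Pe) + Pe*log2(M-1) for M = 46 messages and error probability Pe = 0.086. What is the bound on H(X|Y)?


H(Pe) = -Pe*log2(Pe) - (1-Pe)*log2(1-Pe) = -0.086*log2(0.086) - 0.914*log2(0.914) = 0.304399 + 0.118577 = 0.423. Pe*log2(M-1) = 0.086*log2(45) = 0.472299. Bound = H(Pe) + Pe*log2(M-1) = 0.304399 + 0.118577 + 0.472299 = 0.8953

0.8953 bits


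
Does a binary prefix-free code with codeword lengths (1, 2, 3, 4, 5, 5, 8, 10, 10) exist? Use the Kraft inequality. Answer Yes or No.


Kraft sum = sum(2^(-l_i)) = 1.0059, need <= 1. Result: violated (a binary prefix-free code with these lengths cannot exist)

No


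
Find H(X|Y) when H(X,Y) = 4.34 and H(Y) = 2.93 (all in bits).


H(X|Y) = H(X,Y) - H(Y) = 4.34 - 2.93 = 1.41

1.41 bits


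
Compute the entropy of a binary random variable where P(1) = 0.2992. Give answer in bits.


H = -p*log2(p) - (1-p)*log2(1-p). -0.2992*log2(0.2992) = 0.520853; -0.7008*log2(0.7008) = 0.359458. H = 0.520853 + 0.359458 = 0.8803

0.8803 bits
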